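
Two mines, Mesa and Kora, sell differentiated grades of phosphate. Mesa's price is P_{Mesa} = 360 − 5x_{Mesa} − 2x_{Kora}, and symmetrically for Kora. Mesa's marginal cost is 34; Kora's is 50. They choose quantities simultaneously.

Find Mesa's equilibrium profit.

Mine Mesa's profit: π = x_{Mesa}(360 − 5x_{Mesa} − 2x_{Kora}) − 34x_{Mesa}.
∂π/∂x_{Mesa} = 326 − 10x_{Mesa} − 2x_{Kora} = 0 ⇒ x_{Mesa} = 32.6 − 0.2x_{Kora}.
Similarly x_{Kora} = 31 − 0.2x_{Mesa}.
Solving the two reaction functions simultaneously: (1 − (−0.2)(−0.2))x_{Mesa} = 32.6 − 0.2·31, so 0.96x_{Mesa} = 26.4 and x_{Mesa} = 27.5.
Then x_{Kora} = 31 − 0.2·27.5 = 25.5.
P_{Mesa} = 360 − 5·27.5 − 2·25.5 = 171.5.
Profit = (171.5 − 34)·27.5 = 3781.25.

3781.25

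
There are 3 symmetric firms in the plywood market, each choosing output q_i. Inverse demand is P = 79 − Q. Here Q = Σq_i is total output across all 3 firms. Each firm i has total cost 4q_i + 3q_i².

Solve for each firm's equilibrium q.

7.5

A representative firm's profit is π_i = q_i(79 − Q) − 4q_i − 3q_i², with Q = q_i + Σ_{j≠i} q_j.
First-order condition: 75 − 8q_i − Σ_{j≠i} q_j = 0.
In a symmetric equilibrium every firm chooses the same q, so Σ_{j≠i} q_j = 2q. The condition becomes 75 − 10q = 0, giving q = 75/10 = 7.5.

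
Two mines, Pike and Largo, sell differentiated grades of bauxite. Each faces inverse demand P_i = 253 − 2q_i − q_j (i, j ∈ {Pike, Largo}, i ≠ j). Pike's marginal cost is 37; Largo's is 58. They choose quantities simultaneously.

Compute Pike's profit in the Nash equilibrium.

3978.32

Mine Pike's profit: π = q_{Pike}(253 − 2q_{Pike} − q_{Largo}) − 37q_{Pike}.
∂π/∂q_{Pike} = 216 − 4q_{Pike} − q_{Largo} = 0 ⇒ q_{Pike} = 54 − 0.25q_{Largo}.
Similarly q_{Largo} = 48.75 − 0.25q_{Pike}.
Solving the two reaction functions simultaneously: (1 − (−0.25)(−0.25))q_{Pike} = 54 − 0.25·48.75, so 0.9375q_{Pike} = 41.8125 and q_{Pike} = 44.6.
Then q_{Largo} = 48.75 − 0.25·44.6 = 37.6.
P_{Pike} = 253 − 2·44.6 − 37.6 = 126.2.
Profit = (126.2 − 37)·44.6 = 3978.32.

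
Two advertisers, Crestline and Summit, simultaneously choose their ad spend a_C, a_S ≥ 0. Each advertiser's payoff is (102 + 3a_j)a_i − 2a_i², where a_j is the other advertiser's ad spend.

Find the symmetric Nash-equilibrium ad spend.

Crestline's payoff is (102 + 3a_S)a_C − 2a_C².
∂π/∂a_C = 102 + 3a_S − 4a_C = 0, so a_C = 25.5 + 0.75a_S.
The game is symmetric, so in equilibrium a_S = a_C: the reaction function gives 0.25a_C = 25.5, hence a_C = 102.

102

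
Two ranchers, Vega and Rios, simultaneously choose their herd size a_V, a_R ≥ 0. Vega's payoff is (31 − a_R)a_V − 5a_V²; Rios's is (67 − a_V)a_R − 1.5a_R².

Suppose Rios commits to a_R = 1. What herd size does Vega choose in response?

Expanding Vega's payoff: 31a_V − a_Ra_V − 5a_V².
∂π/∂a_V = 31 − a_R − 10a_V = 0, so a_V = 3.1 − 0.1a_R.
At a_R = 1: a_V = 3.1 − 0.1·1 = 3.

3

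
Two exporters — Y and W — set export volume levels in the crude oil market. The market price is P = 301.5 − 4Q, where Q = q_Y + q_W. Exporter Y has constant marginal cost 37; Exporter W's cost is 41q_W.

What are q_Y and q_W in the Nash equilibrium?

22.375, 21.375

Exporter Y's profit: π = q_Y(301.5 − 4(q_Y + q_W)) − 37q_Y.
∂π/∂q_Y = 264.5 − 8q_Y − 4q_W = 0, so q_Y = 33.0625 − 0.5q_W.
By the same steps for W: q_W = 32.5625 − 0.5q_Y.
Plugging q_W into Y's best response: q_Y = 33.0625 − 0.5(32.5625 − 0.5q_Y) ⇒ 0.75q_Y = 537/32, so q_Y = 22.375.
Then q_W = 32.5625 − 0.5·22.375 = 21.375.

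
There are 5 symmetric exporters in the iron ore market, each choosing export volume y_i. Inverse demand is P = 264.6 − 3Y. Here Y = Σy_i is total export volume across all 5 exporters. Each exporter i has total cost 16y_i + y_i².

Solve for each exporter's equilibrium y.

A representative exporter's profit is π_i = y_i(264.6 − 3Y) − 16y_i − y_i², with Y = y_i + Σ_{j≠i} y_j.
First-order condition: 248.6 − 8y_i − 3Σ_{j≠i} y_j = 0.
Imposing symmetry (y_j = y for all j) turns Σ_{j≠i} y_j into 4y, so 248.6 = 20y and y = 12.43.

12.43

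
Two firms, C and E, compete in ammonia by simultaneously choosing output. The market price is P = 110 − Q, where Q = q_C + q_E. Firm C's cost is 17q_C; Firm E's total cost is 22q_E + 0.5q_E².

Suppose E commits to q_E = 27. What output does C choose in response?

Firm C's profit: π = q_C(110 − (q_C + q_E)) − 17q_C.
∂π/∂q_C = 93 − 2q_C − q_E = 0, so q_C = 46.5 − 0.5q_E.
At q_E = 27: q_C = 46.5 − 0.5·27 = 33.

33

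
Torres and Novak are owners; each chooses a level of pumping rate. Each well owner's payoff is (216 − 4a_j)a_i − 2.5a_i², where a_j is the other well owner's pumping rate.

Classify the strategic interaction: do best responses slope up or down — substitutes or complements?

strategic substitutes

Torres's payoff is (216 − 4a_N)a_T − 2.5a_T².
∂π/∂a_T = 216 − 4a_N − 5a_T = 0, so a_T = 43.2 − 0.8a_N.
The best-response slope da_T/da_N = −0.8 < 0: the reaction function is downward-sloping, so the choices are strategic substitutes.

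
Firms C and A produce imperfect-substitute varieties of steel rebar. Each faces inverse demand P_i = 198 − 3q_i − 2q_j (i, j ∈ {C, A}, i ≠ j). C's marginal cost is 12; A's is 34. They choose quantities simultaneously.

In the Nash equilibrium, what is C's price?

Firm C's profit: π = q_C(198 − 3q_C − 2q_A) − 12q_C.
∂π/∂q_C = 186 − 6q_C − 2q_A = 0 ⇒ q_C = 31 − (1/3)q_A.
Similarly q_A = 82/3 − (1/3)q_C.
Solving the two reaction functions simultaneously: (1 − (−1/3)(−1/3))q_C = 31 − (1/3)·(82/3), so (8/9)q_C = 197/9 and q_C = 24.625.
Then q_A = 82/3 − (1/3)·24.625 = 19.125.
P_C = 198 − 3·24.625 − 2·19.125 = 85.875.

85.875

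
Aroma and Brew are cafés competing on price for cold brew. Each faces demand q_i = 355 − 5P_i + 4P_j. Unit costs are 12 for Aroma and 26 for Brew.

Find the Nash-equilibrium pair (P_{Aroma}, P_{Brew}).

Aroma's profit: π = (P_{Aroma} − 12)(355 − 5P_{Aroma} + 4P_{Brew}).
∂π/∂P_{Aroma} = 415 − 10P_{Aroma} + 4P_{Brew} = 0 ⇒ P_{Aroma} = 41.5 + 0.4P_{Brew}.
Similarly P_{Brew} = 48.5 + 0.4P_{Aroma}.
Plugging P_{Brew} into Aroma's best response: P_{Aroma} = 41.5 + 0.4(48.5 + 0.4P_{Aroma}) ⇒ 0.84P_{Aroma} = 60.9, so P_{Aroma} = 72.5.
Then P_{Brew} = 48.5 + 0.4·72.5 = 77.5.

72.5, 77.5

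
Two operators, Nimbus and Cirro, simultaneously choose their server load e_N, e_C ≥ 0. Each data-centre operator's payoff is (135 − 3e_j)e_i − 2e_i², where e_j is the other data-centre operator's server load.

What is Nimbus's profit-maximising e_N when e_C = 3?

31.5

Nimbus's payoff is (135 − 3e_C)e_N − 2e_N².
∂π/∂e_N = 135 − 3e_C − 4e_N = 0, so e_N = 33.75 − 0.75e_C.
At e_C = 3: e_N = 33.75 − 0.75·3 = 31.5.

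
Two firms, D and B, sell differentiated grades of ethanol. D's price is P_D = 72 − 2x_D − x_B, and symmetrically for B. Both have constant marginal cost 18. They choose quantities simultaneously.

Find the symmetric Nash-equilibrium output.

10.8

Firm D's profit: π = x_D(72 − 2x_D − x_B) − 18x_D.
∂π/∂x_D = 54 − 4x_D − x_B = 0 ⇒ x_D = 13.5 − 0.25x_B.
The game is symmetric, so in equilibrium x_B = x_D: the reaction function gives 1.25x_D = 13.5, hence x_D = 10.8.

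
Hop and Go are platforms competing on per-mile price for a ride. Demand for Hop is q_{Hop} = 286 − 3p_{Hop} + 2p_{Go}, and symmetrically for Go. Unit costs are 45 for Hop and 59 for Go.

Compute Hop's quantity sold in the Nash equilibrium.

188.625

Hop's profit: π = (p_{Hop} − 45)(286 − 3p_{Hop} + 2p_{Go}).
∂π/∂p_{Hop} = 421 − 6p_{Hop} + 2p_{Go} = 0 ⇒ p_{Hop} = 421/6 + (1/3)p_{Go}.
Similarly p_{Go} = 463/6 + (1/3)p_{Hop}.
Substituting the second reaction function into the first: p_{Hop} = 421/6 + (1/3)(463/6 + (1/3)p_{Hop}), which gives (8/9)p_{Hop} = 863/9 ⇒ p_{Hop} = 107.875.
Then p_{Go} = 463/6 + (1/3)·107.875 = 113.125.
q_{Hop} = 286 − 3·107.875 + 2·113.125 = 188.625.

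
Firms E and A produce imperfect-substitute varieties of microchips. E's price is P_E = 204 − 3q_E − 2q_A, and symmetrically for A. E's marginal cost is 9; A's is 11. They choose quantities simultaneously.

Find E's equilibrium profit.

Firm E's profit: π = q_E(204 − 3q_E − 2q_A) − 9q_E.
∂π/∂q_E = 195 − 6q_E − 2q_A = 0 ⇒ q_E = 32.5 − (1/3)q_A.
Similarly q_A = 193/6 − (1/3)q_E.
Solving the two reaction functions simultaneously: (1 − (−1/3)(−1/3))q_E = 32.5 − (1/3)·(193/6), so (8/9)q_E = 196/9 and q_E = 24.5.
Then q_A = 193/6 − (1/3)·24.5 = 24.
P_E = 204 − 3·24.5 − 2·24 = 82.5.
Profit = (82.5 − 9)·24.5 = 1800.75.

1800.75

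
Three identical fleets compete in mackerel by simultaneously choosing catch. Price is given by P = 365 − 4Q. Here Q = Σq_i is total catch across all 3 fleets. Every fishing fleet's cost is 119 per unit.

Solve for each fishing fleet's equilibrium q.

A representative fishing fleet's profit is π_i = q_i(365 − 4Q) − 119q_i, with Q = q_i + Σ_{j≠i} q_j.
First-order condition: 246 − 8q_i − 4Σ_{j≠i} q_j = 0.
Imposing symmetry (q_j = q for all j) turns Σ_{j≠i} q_j into 2q, so 246 = 16q and q = 15.375.

15.375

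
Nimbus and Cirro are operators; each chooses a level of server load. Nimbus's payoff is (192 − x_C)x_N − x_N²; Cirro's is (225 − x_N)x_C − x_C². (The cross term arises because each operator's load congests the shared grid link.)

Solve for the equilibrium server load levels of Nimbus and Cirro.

Expanding Nimbus's payoff: 192x_N − x_Cx_N − x_N².
∂π/∂x_N = 192 − x_C − 2x_N = 0, so x_N = 96 − 0.5x_C.
Likewise for Cirro: x_C = 112.5 − 0.5x_N.
Solving the two reaction functions simultaneously: (1 − (−0.5)(−0.5))x_N = 96 − 0.5·112.5, so 0.75x_N = 39.75 and x_N = 53.
Then x_C = 112.5 − 0.5·53 = 86.

53, 86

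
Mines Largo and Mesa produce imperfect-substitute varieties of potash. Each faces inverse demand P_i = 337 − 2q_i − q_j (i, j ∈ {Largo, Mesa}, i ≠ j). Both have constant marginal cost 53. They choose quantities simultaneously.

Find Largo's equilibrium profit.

Mine Largo's profit: π = q_{Largo}(337 − 2q_{Largo} − q_{Mesa}) − 53q_{Largo}.
∂π/∂q_{Largo} = 284 − 4q_{Largo} − q_{Mesa} = 0 ⇒ q_{Largo} = 71 − 0.25q_{Mesa}.
By symmetry q_{Mesa} = q_{Largo}; substituting into the reaction function, 1.25q_{Largo} = 71 and q_{Largo} = 56.8.
P_{Largo} = 337 − 2·56.8 − 56.8 = 166.6.
Profit = (166.6 − 53)·56.8 = 6452.48.

6452.48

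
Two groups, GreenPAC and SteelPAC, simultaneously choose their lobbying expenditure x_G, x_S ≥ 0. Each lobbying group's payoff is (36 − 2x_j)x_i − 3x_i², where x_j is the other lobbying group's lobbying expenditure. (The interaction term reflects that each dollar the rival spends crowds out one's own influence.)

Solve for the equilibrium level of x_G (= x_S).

GreenPAC's payoff is (36 − 2x_S)x_G − 3x_G².
∂π/∂x_G = 36 − 2x_S − 6x_G = 0, so x_G = 6 − (1/3)x_S.
The game is symmetric, so in equilibrium x_S = x_G: the reaction function gives (4/3)x_G = 6, hence x_G = 4.5.

4.5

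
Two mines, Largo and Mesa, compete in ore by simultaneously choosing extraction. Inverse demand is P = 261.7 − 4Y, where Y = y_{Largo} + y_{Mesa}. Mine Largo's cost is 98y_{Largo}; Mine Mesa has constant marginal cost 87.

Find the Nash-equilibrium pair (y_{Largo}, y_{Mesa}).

12.725, 15.475

Mine Largo's profit: π = y_{Largo}(261.7 − 4(y_{Largo} + y_{Mesa})) − 98y_{Largo}.
∂π/∂y_{Largo} = 163.7 − 8y_{Largo} − 4y_{Mesa} = 0, so y_{Largo} = 20.4625 − 0.5y_{Mesa}.
By the same steps for Mesa: y_{Mesa} = 21.8375 − 0.5y_{Largo}.
Solving the two reaction functions simultaneously: (1 − (−0.5)(−0.5))y_{Largo} = 20.4625 − 0.5·21.8375, so 0.75y_{Largo} = 1527/160 and y_{Largo} = 12.725.
Then y_{Mesa} = 21.8375 − 0.5·12.725 = 15.475.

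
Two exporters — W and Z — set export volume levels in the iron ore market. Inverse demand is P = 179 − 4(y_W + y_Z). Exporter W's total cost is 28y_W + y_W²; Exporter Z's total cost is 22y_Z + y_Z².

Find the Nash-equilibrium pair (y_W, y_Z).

10.5, 11.5

Exporter W's profit: π = y_W(179 − 4(y_W + y_Z)) − 28y_W − y_W².
∂π/∂y_W = 151 − 10y_W − 4y_Z = 0, so y_W = 15.1 − 0.4y_Z.
By the same steps for Z: y_Z = 15.7 − 0.4y_W.
Solving the two reaction functions simultaneously: (1 − (−0.4)(−0.4))y_W = 15.1 − 0.4·15.7, so 0.84y_W = 8.82 and y_W = 10.5.
Then y_Z = 15.7 − 0.4·10.5 = 11.5.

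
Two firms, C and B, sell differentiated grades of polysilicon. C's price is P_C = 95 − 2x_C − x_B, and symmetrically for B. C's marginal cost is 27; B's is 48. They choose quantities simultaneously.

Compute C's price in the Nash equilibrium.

Firm C's profit: π = x_C(95 − 2x_C − x_B) − 27x_C.
∂π/∂x_C = 68 − 4x_C − x_B = 0 ⇒ x_C = 17 − 0.25x_B.
Similarly x_B = 11.75 − 0.25x_C.
Substituting the second reaction function into the first: x_C = 17 − 0.25(11.75 − 0.25x_C), which gives 0.9375x_C = 14.0625 ⇒ x_C = 15.
Then x_B = 11.75 − 0.25·15 = 8.
P_C = 95 − 2·15 − 8 = 57.

57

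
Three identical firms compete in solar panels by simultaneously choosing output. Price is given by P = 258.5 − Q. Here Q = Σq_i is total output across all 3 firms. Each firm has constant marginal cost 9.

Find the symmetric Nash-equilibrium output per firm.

62.375

A representative firm's profit is π_i = q_i(258.5 − Q) − 9q_i, with Q = q_i + Σ_{j≠i} q_j.
First-order condition: 249.5 − 2q_i − Σ_{j≠i} q_j = 0.
With identical firms, set every q_j = q: then 249.5 − 2q − 2q = 0, i.e. q = 249.5/4 = 62.375.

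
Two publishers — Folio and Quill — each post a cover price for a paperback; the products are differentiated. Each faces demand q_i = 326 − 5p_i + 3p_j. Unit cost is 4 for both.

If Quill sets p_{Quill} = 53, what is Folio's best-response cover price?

Folio's profit: π = (p_{Folio} − 4)(326 − 5p_{Folio} + 3p_{Quill}).
∂π/∂p_{Folio} = 346 − 10p_{Folio} + 3p_{Quill} = 0 ⇒ p_{Folio} = 34.6 + 0.3p_{Quill}.
At p_{Quill} = 53: p_{Folio} = 34.6 + 0.3·53 = 50.5.

50.5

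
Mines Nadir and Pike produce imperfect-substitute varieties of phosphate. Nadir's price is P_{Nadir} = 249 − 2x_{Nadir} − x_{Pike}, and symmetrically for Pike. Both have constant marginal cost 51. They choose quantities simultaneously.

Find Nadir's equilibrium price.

130.2

Mine Nadir's profit: π = x_{Nadir}(249 − 2x_{Nadir} − x_{Pike}) − 51x_{Nadir}.
∂π/∂x_{Nadir} = 198 − 4x_{Nadir} − x_{Pike} = 0 ⇒ x_{Nadir} = 49.5 − 0.25x_{Pike}.
The game is symmetric, so in equilibrium x_{Pike} = x_{Nadir}: the reaction function gives 1.25x_{Nadir} = 49.5, hence x_{Nadir} = 39.6.
P_{Nadir} = 249 − 2·39.6 − 39.6 = 130.2.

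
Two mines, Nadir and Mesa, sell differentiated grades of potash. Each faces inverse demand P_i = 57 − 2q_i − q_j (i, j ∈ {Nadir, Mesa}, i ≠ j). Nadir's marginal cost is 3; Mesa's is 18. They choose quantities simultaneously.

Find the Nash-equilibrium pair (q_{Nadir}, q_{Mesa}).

Mine Nadir's profit: π = q_{Nadir}(57 − 2q_{Nadir} − q_{Mesa}) − 3q_{Nadir}.
∂π/∂q_{Nadir} = 54 − 4q_{Nadir} − q_{Mesa} = 0 ⇒ q_{Nadir} = 13.5 − 0.25q_{Mesa}.
Similarly q_{Mesa} = 9.75 − 0.25q_{Nadir}.
Plugging q_{Mesa} into Nadir's best response: q_{Nadir} = 13.5 − 0.25(9.75 − 0.25q_{Nadir}) ⇒ 0.9375q_{Nadir} = 11.0625, so q_{Nadir} = 11.8.
Then q_{Mesa} = 9.75 − 0.25·11.8 = 6.8.

11.8, 6.8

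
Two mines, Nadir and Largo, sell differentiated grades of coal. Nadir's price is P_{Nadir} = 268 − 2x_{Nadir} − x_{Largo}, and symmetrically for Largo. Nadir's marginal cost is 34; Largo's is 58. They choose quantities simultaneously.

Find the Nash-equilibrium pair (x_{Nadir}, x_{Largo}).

Mine Nadir's profit: π = x_{Nadir}(268 − 2x_{Nadir} − x_{Largo}) − 34x_{Nadir}.
∂π/∂x_{Nadir} = 234 − 4x_{Nadir} − x_{Largo} = 0 ⇒ x_{Nadir} = 58.5 − 0.25x_{Largo}.
Similarly x_{Largo} = 52.5 − 0.25x_{Nadir}.
Solving the two reaction functions simultaneously: (1 − (−0.25)(−0.25))x_{Nadir} = 58.5 − 0.25·52.5, so 0.9375x_{Nadir} = 45.375 and x_{Nadir} = 48.4.
Then x_{Largo} = 52.5 − 0.25·48.4 = 40.4.

48.4, 40.4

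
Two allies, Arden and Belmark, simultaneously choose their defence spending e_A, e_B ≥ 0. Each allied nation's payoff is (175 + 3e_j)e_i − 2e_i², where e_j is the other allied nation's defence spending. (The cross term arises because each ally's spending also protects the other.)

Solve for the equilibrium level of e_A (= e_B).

175

Arden's payoff is (175 + 3e_B)e_A − 2e_A².
∂π/∂e_A = 175 + 3e_B − 4e_A = 0, so e_A = 43.75 + 0.75e_B.
The game is symmetric, so in equilibrium e_B = e_A: the reaction function gives 0.25e_A = 43.75, hence e_A = 175.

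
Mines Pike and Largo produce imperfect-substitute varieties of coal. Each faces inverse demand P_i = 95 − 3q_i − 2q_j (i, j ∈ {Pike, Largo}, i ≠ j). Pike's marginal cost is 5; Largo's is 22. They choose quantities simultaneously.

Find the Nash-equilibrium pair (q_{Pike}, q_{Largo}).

Mine Pike's profit: π = q_{Pike}(95 − 3q_{Pike} − 2q_{Largo}) − 5q_{Pike}.
∂π/∂q_{Pike} = 90 − 6q_{Pike} − 2q_{Largo} = 0 ⇒ q_{Pike} = 15 − (1/3)q_{Largo}.
Similarly q_{Largo} = 73/6 − (1/3)q_{Pike}.
Plugging q_{Largo} into Pike's best response: q_{Pike} = 15 − (1/3)(73/6 − (1/3)q_{Pike}) ⇒ (8/9)q_{Pike} = 197/18, so q_{Pike} = 12.3125.
Then q_{Largo} = 73/6 − (1/3)·12.3125 = 8.0625.

12.3125, 8.0625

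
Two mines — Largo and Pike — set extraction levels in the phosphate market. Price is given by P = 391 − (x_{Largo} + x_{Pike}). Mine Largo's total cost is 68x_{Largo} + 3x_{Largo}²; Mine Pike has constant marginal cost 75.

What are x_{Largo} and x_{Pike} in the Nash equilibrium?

Mine Largo's profit: π = x_{Largo}(391 − (x_{Largo} + x_{Pike})) − 68x_{Largo} − 3x_{Largo}².
∂π/∂x_{Largo} = 323 − 8x_{Largo} − x_{Pike} = 0, so x_{Largo} = 40.375 − 0.125x_{Pike}.
For Pike: ∂π/∂x_{Pike} = 316 − 2x_{Pike} − x_{Largo} = 0 ⇒ x_{Pike} = 158 − 0.5x_{Largo}.
Plugging x_{Pike} into Largo's best response: x_{Largo} = 40.375 − 0.125(158 − 0.5x_{Largo}) ⇒ 0.9375x_{Largo} = 20.625, so x_{Largo} = 22.
Then x_{Pike} = 158 − 0.5·22 = 147.

22, 147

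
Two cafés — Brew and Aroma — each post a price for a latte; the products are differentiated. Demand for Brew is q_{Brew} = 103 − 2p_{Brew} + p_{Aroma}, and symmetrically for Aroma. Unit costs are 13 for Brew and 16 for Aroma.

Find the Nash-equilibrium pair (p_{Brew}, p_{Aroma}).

Brew's profit: π = (p_{Brew} − 13)(103 − 2p_{Brew} + p_{Aroma}).
∂π/∂p_{Brew} = 129 − 4p_{Brew} + p_{Aroma} = 0 ⇒ p_{Brew} = 32.25 + 0.25p_{Aroma}.
Similarly p_{Aroma} = 33.75 + 0.25p_{Brew}.
Plugging p_{Aroma} into Brew's best response: p_{Brew} = 32.25 + 0.25(33.75 + 0.25p_{Brew}) ⇒ 0.9375p_{Brew} = 40.6875, so p_{Brew} = 43.4.
Then p_{Aroma} = 33.75 + 0.25·43.4 = 44.6.

43.4, 44.6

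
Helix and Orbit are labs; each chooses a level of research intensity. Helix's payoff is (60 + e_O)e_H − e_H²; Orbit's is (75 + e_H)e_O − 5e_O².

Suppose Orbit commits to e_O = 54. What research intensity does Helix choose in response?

Expanding Helix's payoff: 60e_H + e_Oe_H − e_H².
∂π/∂e_H = 60 + e_O − 2e_H = 0, so e_H = 30 + 0.5e_O.
At e_O = 54: e_H = 30 + 0.5·54 = 57.

57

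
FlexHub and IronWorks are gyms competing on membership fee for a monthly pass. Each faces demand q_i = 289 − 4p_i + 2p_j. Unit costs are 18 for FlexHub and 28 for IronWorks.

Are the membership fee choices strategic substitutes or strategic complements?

FlexHub's profit: π = (p_{FlexHub} − 18)(289 − 4p_{FlexHub} + 2p_{IronWorks}).
∂π/∂p_{FlexHub} = 361 − 8p_{FlexHub} + 2p_{IronWorks} = 0 ⇒ p_{FlexHub} = 45.125 + 0.25p_{IronWorks}.
The best-response slope dp_{FlexHub}/dp_{IronWorks} = 0.25 > 0: the reaction function is upward-sloping, so the choices are strategic complements.

strategic complements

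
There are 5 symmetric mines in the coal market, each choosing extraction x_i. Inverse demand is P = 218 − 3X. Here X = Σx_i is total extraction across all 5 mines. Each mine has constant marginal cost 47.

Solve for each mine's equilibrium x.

9.5

A representative mine's profit is π_i = x_i(218 − 3X) − 47x_i, with X = x_i + Σ_{j≠i} x_j.
First-order condition: 171 − 6x_i − 3Σ_{j≠i} x_j = 0.
Imposing symmetry (x_j = x for all j) turns Σ_{j≠i} x_j into 4x, so 171 = 18x and x = 9.5.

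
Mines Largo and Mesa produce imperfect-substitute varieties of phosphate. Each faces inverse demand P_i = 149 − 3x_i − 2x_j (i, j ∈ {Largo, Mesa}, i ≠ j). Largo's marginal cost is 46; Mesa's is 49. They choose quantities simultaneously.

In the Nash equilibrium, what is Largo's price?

85.1875

Mine Largo's profit: π = x_{Largo}(149 − 3x_{Largo} − 2x_{Mesa}) − 46x_{Largo}.
∂π/∂x_{Largo} = 103 − 6x_{Largo} − 2x_{Mesa} = 0 ⇒ x_{Largo} = 103/6 − (1/3)x_{Mesa}.
Similarly x_{Mesa} = 50/3 − (1/3)x_{Largo}.
Solving the two reaction functions simultaneously: (1 − (−1/3)(−1/3))x_{Largo} = 103/6 − (1/3)·(50/3), so (8/9)x_{Largo} = 209/18 and x_{Largo} = 13.0625.
Then x_{Mesa} = 50/3 − (1/3)·13.0625 = 12.3125.
P_{Largo} = 149 − 3·13.0625 − 2·12.3125 = 85.1875.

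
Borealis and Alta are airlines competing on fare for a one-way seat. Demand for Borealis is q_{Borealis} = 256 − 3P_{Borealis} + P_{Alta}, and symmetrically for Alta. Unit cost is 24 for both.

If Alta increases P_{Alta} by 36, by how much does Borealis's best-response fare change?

6

Borealis's profit: π = (P_{Borealis} − 24)(256 − 3P_{Borealis} + P_{Alta}).
∂π/∂P_{Borealis} = 328 − 6P_{Borealis} + P_{Alta} = 0 ⇒ P_{Borealis} = 164/3 + (1/6)P_{Alta}.
The reaction-function slope is 1/6, so a 36-unit rise in P_{Alta} moves P_{Borealis} by 1/6 × 36 = 6. Borealis's best response rises — the actions are strategic complements.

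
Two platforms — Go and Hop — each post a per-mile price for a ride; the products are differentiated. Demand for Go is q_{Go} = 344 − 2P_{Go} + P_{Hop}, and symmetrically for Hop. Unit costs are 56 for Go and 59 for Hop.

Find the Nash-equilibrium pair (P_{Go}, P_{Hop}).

152.4, 153.6

Go's profit: π = (P_{Go} − 56)(344 − 2P_{Go} + P_{Hop}).
∂π/∂P_{Go} = 456 − 4P_{Go} + P_{Hop} = 0 ⇒ P_{Go} = 114 + 0.25P_{Hop}.
Similarly P_{Hop} = 115.5 + 0.25P_{Go}.
Substituting the second reaction function into the first: P_{Go} = 114 + 0.25(115.5 + 0.25P_{Go}), which gives 0.9375P_{Go} = 142.875 ⇒ P_{Go} = 152.4.
Then P_{Hop} = 115.5 + 0.25·152.4 = 153.6.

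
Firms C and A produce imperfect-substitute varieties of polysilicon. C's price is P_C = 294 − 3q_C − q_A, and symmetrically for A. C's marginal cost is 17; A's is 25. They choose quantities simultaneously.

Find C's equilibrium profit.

Firm C's profit: π = q_C(294 − 3q_C − q_A) − 17q_C.
∂π/∂q_C = 277 − 6q_C − q_A = 0 ⇒ q_C = 277/6 − (1/6)q_A.
Similarly q_A = 269/6 − (1/6)q_C.
Solving the two reaction functions simultaneously: (1 − (−1/6)(−1/6))q_C = 277/6 − (1/6)·(269/6), so (35/36)q_C = 1393/36 and q_C = 39.8.
Then q_A = 269/6 − (1/6)·39.8 = 38.2.
P_C = 294 − 3·39.8 − 38.2 = 136.4.
Profit = (136.4 − 17)·39.8 = 4752.12.

4752.12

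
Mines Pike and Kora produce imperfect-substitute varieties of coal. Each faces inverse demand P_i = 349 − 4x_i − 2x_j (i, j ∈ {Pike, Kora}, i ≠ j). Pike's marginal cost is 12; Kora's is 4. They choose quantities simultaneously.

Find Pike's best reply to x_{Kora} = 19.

37.375

Mine Pike's profit: π = x_{Pike}(349 − 4x_{Pike} − 2x_{Kora}) − 12x_{Pike}.
∂π/∂x_{Pike} = 337 − 8x_{Pike} − 2x_{Kora} = 0 ⇒ x_{Pike} = 42.125 − 0.25x_{Kora}.
At x_{Kora} = 19: x_{Pike} = 42.125 − 0.25·19 = 37.375.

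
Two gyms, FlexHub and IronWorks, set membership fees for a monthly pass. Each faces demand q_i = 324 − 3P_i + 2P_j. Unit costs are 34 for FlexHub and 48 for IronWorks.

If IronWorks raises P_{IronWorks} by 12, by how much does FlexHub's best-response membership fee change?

4

FlexHub's profit: π = (P_{FlexHub} − 34)(324 − 3P_{FlexHub} + 2P_{IronWorks}).
∂π/∂P_{FlexHub} = 426 − 6P_{FlexHub} + 2P_{IronWorks} = 0 ⇒ P_{FlexHub} = 71 + (1/3)P_{IronWorks}.
The reaction-function slope is 1/3, so a 12-unit rise in P_{IronWorks} moves P_{FlexHub} by 1/3 × 12 = 4. FlexHub's best response rises — the actions are strategic complements.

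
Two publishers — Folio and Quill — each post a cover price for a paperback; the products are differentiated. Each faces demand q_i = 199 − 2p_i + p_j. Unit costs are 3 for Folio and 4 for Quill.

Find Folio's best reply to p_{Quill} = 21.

Folio's profit: π = (p_{Folio} − 3)(199 − 2p_{Folio} + p_{Quill}).
∂π/∂p_{Folio} = 205 − 4p_{Folio} + p_{Quill} = 0 ⇒ p_{Folio} = 51.25 + 0.25p_{Quill}.
At p_{Quill} = 21: p_{Folio} = 51.25 + 0.25·21 = 56.5.

56.5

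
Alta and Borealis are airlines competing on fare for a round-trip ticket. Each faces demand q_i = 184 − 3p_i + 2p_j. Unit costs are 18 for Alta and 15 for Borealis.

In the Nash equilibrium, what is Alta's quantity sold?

Alta's profit: π = (p_{Alta} − 18)(184 − 3p_{Alta} + 2p_{Borealis}).
∂π/∂p_{Alta} = 238 − 6p_{Alta} + 2p_{Borealis} = 0 ⇒ p_{Alta} = 119/3 + (1/3)p_{Borealis}.
Similarly p_{Borealis} = 229/6 + (1/3)p_{Alta}.
Plugging p_{Borealis} into Alta's best response: p_{Alta} = 119/3 + (1/3)(229/6 + (1/3)p_{Alta}) ⇒ (8/9)p_{Alta} = 943/18, so p_{Alta} = 58.9375.
Then p_{Borealis} = 229/6 + (1/3)·58.9375 = 57.8125.
q_{Alta} = 184 − 3·58.9375 + 2·57.8125 = 122.8125.

122.8125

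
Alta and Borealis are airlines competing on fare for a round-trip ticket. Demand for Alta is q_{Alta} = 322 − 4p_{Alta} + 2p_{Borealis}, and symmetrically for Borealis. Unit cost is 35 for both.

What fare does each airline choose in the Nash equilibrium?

Alta's profit: π = (p_{Alta} − 35)(322 − 4p_{Alta} + 2p_{Borealis}).
∂π/∂p_{Alta} = 462 − 8p_{Alta} + 2p_{Borealis} = 0 ⇒ p_{Alta} = 57.75 + 0.25p_{Borealis}.
By symmetry p_{Borealis} = p_{Alta}; substituting into the reaction function, 0.75p_{Alta} = 57.75 and p_{Alta} = 77.

77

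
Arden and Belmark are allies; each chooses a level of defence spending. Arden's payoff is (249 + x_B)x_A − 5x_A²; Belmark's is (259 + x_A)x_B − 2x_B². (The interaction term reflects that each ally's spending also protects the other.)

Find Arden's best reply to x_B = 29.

27.8

Expanding Arden's payoff: 249x_A + x_Bx_A − 5x_A².
∂π/∂x_A = 249 + x_B − 10x_A = 0, so x_A = 24.9 + 0.1x_B.
At x_B = 29: x_A = 24.9 + 0.1·29 = 27.8.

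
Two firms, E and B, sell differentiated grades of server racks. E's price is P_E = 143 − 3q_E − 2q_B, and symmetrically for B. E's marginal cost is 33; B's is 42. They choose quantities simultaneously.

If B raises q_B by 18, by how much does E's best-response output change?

Firm E's profit: π = q_E(143 − 3q_E − 2q_B) − 33q_E.
∂π/∂q_E = 110 − 6q_E − 2q_B = 0 ⇒ q_E = 55/3 − (1/3)q_B.
The reaction-function slope is −1/3, so an 18-unit rise in q_B moves q_E by −1/3 × 18 = −6. E's best response falls — the actions are strategic substitutes.

-6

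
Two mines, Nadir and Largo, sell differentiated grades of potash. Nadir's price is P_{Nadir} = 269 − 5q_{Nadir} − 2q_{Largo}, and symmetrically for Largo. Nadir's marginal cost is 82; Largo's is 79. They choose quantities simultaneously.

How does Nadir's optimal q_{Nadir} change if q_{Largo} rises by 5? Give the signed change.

-1

Mine Nadir's profit: π = q_{Nadir}(269 − 5q_{Nadir} − 2q_{Largo}) − 82q_{Nadir}.
∂π/∂q_{Nadir} = 187 − 10q_{Nadir} − 2q_{Largo} = 0 ⇒ q_{Nadir} = 18.7 − 0.2q_{Largo}.
The reaction-function slope is −0.2, so a 5-unit rise in q_{Largo} moves q_{Nadir} by −0.2 × 5 = −1. Nadir's best response falls — the actions are strategic substitutes.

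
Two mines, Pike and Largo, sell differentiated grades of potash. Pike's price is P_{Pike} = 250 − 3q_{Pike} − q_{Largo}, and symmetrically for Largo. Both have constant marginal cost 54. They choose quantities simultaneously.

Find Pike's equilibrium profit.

2352

Mine Pike's profit: π = q_{Pike}(250 − 3q_{Pike} − q_{Largo}) − 54q_{Pike}.
∂π/∂q_{Pike} = 196 − 6q_{Pike} − q_{Largo} = 0 ⇒ q_{Pike} = 98/3 − (1/6)q_{Largo}.
By symmetry q_{Largo} = q_{Pike}; substituting into the reaction function, (7/6)q_{Pike} = 98/3 and q_{Pike} = 28.
P_{Pike} = 250 − 3·28 − 28 = 138.
Profit = (138 − 54)·28 = 2352.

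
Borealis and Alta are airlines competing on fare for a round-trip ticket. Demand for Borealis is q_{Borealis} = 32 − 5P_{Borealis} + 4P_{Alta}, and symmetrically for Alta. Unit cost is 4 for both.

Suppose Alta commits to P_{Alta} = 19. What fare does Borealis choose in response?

Borealis's profit: π = (P_{Borealis} − 4)(32 − 5P_{Borealis} + 4P_{Alta}).
∂π/∂P_{Borealis} = 52 − 10P_{Borealis} + 4P_{Alta} = 0 ⇒ P_{Borealis} = 5.2 + 0.4P_{Alta}.
At P_{Alta} = 19: P_{Borealis} = 5.2 + 0.4·19 = 12.8.

12.8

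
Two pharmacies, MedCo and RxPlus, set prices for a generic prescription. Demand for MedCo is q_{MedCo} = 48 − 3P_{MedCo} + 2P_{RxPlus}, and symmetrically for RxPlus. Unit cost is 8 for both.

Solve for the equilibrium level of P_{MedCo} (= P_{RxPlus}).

18

MedCo's profit: π = (P_{MedCo} − 8)(48 − 3P_{MedCo} + 2P_{RxPlus}).
∂π/∂P_{MedCo} = 72 − 6P_{MedCo} + 2P_{RxPlus} = 0 ⇒ P_{MedCo} = 12 + (1/3)P_{RxPlus}.
By symmetry P_{RxPlus} = P_{MedCo}; substituting into the reaction function, (2/3)P_{MedCo} = 12 and P_{MedCo} = 18.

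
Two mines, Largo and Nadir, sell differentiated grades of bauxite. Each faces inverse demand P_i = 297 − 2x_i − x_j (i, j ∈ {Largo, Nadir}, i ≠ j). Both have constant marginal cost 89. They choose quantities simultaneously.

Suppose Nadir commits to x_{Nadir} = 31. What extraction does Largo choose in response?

Mine Largo's profit: π = x_{Largo}(297 − 2x_{Largo} − x_{Nadir}) − 89x_{Largo}.
∂π/∂x_{Largo} = 208 − 4x_{Largo} − x_{Nadir} = 0 ⇒ x_{Largo} = 52 − 0.25x_{Nadir}.
At x_{Nadir} = 31: x_{Largo} = 52 − 0.25·31 = 44.25.

44.25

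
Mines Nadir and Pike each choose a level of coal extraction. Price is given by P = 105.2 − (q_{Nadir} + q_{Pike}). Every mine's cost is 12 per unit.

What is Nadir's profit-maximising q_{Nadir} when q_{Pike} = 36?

28.6

Mine Nadir's profit: π = q_{Nadir}(105.2 − (q_{Nadir} + q_{Pike})) − 12q_{Nadir}.
∂π/∂q_{Nadir} = 93.2 − 2q_{Nadir} − q_{Pike} = 0, so q_{Nadir} = 46.6 − 0.5q_{Pike}.
At q_{Pike} = 36: q_{Nadir} = 46.6 − 0.5·36 = 28.6.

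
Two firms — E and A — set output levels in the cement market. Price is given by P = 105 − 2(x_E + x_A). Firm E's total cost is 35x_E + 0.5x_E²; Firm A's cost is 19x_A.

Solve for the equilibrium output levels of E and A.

Firm E's profit: π = x_E(105 − 2(x_E + x_A)) − 35x_E − 0.5x_E².
∂π/∂x_E = 70 − 5x_E − 2x_A = 0, so x_E = 14 − 0.4x_A.
For A: ∂π/∂x_A = 86 − 4x_A − 2x_E = 0 ⇒ x_A = 21.5 − 0.5x_E.
Solving the two reaction functions simultaneously: (1 − (−0.4)(−0.5))x_E = 14 − 0.4·21.5, so 0.8x_E = 5.4 and x_E = 6.75.
Then x_A = 21.5 − 0.5·6.75 = 18.125.

6.75, 18.125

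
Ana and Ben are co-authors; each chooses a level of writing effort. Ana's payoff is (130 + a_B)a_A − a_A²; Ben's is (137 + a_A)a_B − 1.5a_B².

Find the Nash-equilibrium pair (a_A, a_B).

Expanding Ana's payoff: 130a_A + a_Ba_A − a_A².
∂π/∂a_A = 130 + a_B − 2a_A = 0, so a_A = 65 + 0.5a_B.
Likewise for Ben: a_B = 137/3 + (1/3)a_A.
Solving the two reaction functions simultaneously: (1 − (0.5)(1/3))a_A = 65 + 0.5·(137/3), so (5/6)a_A = 527/6 and a_A = 105.4.
Then a_B = 137/3 + (1/3)·105.4 = 80.8.

105.4, 80.8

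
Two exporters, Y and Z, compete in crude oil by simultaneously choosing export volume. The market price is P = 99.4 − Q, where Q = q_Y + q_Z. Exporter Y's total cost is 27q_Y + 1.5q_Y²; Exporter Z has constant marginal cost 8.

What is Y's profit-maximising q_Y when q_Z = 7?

13.08

Exporter Y's profit: π = q_Y(99.4 − (q_Y + q_Z)) − 27q_Y − 1.5q_Y².
∂π/∂q_Y = 72.4 − 5q_Y − q_Z = 0, so q_Y = 14.48 − 0.2q_Z.
At q_Z = 7: q_Y = 14.48 − 0.2·7 = 13.08.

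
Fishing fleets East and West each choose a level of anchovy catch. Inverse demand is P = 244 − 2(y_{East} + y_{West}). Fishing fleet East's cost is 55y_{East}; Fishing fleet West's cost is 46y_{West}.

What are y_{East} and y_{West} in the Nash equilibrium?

30, 34.5

Fishing fleet East's profit: π = y_{East}(244 − 2(y_{East} + y_{West})) − 55y_{East}.
∂π/∂y_{East} = 189 − 4y_{East} − 2y_{West} = 0, so y_{East} = 47.25 − 0.5y_{West}.
By the same steps for West: y_{West} = 49.5 − 0.5y_{East}.
Solving the two reaction functions simultaneously: (1 − (−0.5)(−0.5))y_{East} = 47.25 − 0.5·49.5, so 0.75y_{East} = 22.5 and y_{East} = 30.
Then y_{West} = 49.5 − 0.5·30 = 34.5.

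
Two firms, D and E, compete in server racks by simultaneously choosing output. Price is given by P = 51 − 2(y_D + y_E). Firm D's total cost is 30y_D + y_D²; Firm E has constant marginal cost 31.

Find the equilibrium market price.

38.8

Firm D's profit: π = y_D(51 − 2(y_D + y_E)) − 30y_D − y_D².
∂π/∂y_D = 21 − 6y_D − 2y_E = 0, so y_D = 3.5 − (1/3)y_E.
For E: ∂π/∂y_E = 20 − 4y_E − 2y_D = 0 ⇒ y_E = 5 − 0.5y_D.
Solving the two reaction functions simultaneously: (1 − (−1/3)(−0.5))y_D = 3.5 − (1/3)·5, so (5/6)y_D = 11/6 and y_D = 2.2.
Then y_E = 5 − 0.5·2.2 = 3.9.
Equilibrium price: P = 51 − 2·6.1 = 38.8.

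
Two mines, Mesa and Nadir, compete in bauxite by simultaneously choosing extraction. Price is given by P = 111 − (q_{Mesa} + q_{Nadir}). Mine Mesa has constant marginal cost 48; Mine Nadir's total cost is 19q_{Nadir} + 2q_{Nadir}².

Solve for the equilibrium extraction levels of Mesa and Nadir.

Mine Mesa's profit: π = q_{Mesa}(111 − (q_{Mesa} + q_{Nadir})) − 48q_{Mesa}.
∂π/∂q_{Mesa} = 63 − 2q_{Mesa} − q_{Nadir} = 0, so q_{Mesa} = 31.5 − 0.5q_{Nadir}.
For Nadir: ∂π/∂q_{Nadir} = 92 − 6q_{Nadir} − q_{Mesa} = 0 ⇒ q_{Nadir} = 46/3 − (1/6)q_{Mesa}.
Substituting the second reaction function into the first: q_{Mesa} = 31.5 − 0.5(46/3 − (1/6)q_{Mesa}), which gives (11/12)q_{Mesa} = 143/6 ⇒ q_{Mesa} = 26.
Then q_{Nadir} = 46/3 − (1/6)·26 = 11.

26, 11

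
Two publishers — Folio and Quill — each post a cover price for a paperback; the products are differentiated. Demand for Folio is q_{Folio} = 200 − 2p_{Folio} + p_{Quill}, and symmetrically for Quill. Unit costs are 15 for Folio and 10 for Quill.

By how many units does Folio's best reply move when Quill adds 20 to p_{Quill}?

Folio's profit: π = (p_{Folio} − 15)(200 − 2p_{Folio} + p_{Quill}).
∂π/∂p_{Folio} = 230 − 4p_{Folio} + p_{Quill} = 0 ⇒ p_{Folio} = 57.5 + 0.25p_{Quill}.
The reaction-function slope is 0.25, so a 20-unit rise in p_{Quill} moves p_{Folio} by 0.25 × 20 = 5. Folio's best response rises — the actions are strategic complements.

5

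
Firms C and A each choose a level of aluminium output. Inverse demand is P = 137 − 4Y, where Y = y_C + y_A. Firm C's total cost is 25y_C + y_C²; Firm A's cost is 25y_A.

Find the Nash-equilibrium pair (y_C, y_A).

7, 10.5

Firm C's profit: π = y_C(137 − 4(y_C + y_A)) − 25y_C − y_C².
∂π/∂y_C = 112 − 10y_C − 4y_A = 0, so y_C = 11.2 − 0.4y_A.
For A: ∂π/∂y_A = 112 − 8y_A − 4y_C = 0 ⇒ y_A = 14 − 0.5y_C.
Solving the two reaction functions simultaneously: (1 − (−0.4)(−0.5))y_C = 11.2 − 0.4·14, so 0.8y_C = 5.6 and y_C = 7.
Then y_A = 14 − 0.5·7 = 10.5.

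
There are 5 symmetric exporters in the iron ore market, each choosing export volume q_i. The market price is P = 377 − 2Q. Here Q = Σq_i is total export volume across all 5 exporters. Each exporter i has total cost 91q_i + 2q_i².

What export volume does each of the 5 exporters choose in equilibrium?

A representative exporter's profit is π_i = q_i(377 − 2Q) − 91q_i − 2q_i², with Q = q_i + Σ_{j≠i} q_j.
First-order condition: 286 − 8q_i − 2Σ_{j≠i} q_j = 0.
With identical exporters, set every q_j = q: then 286 − 8q − 8q = 0, i.e. q = 286/16 = 17.875.

17.875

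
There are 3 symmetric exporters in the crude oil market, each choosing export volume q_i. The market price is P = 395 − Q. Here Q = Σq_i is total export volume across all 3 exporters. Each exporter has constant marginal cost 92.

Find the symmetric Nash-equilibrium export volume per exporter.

A representative exporter's profit is π_i = q_i(395 − Q) − 92q_i, with Q = q_i + Σ_{j≠i} q_j.
First-order condition: 303 − 2q_i − Σ_{j≠i} q_j = 0.
With identical exporters, set every q_j = q: then 303 − 2q − 2q = 0, i.e. q = 303/4 = 75.75.

75.75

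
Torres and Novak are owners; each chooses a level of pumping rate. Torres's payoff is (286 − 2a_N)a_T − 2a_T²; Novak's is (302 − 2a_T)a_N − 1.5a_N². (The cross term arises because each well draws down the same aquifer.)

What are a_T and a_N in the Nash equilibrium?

Expanding Torres's payoff: 286a_T − 2a_Na_T − 2a_T².
∂π/∂a_T = 286 − 2a_N − 4a_T = 0, so a_T = 71.5 − 0.5a_N.
Likewise for Novak: a_N = 302/3 − (2/3)a_T.
Substituting the second reaction function into the first: a_T = 71.5 − 0.5(302/3 − (2/3)a_T), which gives (2/3)a_T = 127/6 ⇒ a_T = 31.75.
Then a_N = 302/3 − (2/3)·31.75 = 79.5.

31.75, 79.5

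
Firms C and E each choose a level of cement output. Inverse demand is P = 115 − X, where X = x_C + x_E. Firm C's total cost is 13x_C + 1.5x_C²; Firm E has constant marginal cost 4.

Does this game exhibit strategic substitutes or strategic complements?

strategic substitutes

Firm C's profit: π = x_C(115 − (x_C + x_E)) − 13x_C − 1.5x_C².
∂π/∂x_C = 102 − 5x_C − x_E = 0, so x_C = 20.4 − 0.2x_E.
The best-response slope dx_C/dx_E = −0.2 < 0: the reaction function is downward-sloping, so the choices are strategic substitutes.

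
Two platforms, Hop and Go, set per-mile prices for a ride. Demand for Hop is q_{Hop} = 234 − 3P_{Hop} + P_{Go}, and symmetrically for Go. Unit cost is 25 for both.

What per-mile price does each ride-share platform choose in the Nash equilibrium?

61.8

Hop's profit: π = (P_{Hop} − 25)(234 − 3P_{Hop} + P_{Go}).
∂π/∂P_{Hop} = 309 − 6P_{Hop} + P_{Go} = 0 ⇒ P_{Hop} = 51.5 + (1/6)P_{Go}.
The game is symmetric, so in equilibrium P_{Go} = P_{Hop}: the reaction function gives (5/6)P_{Hop} = 51.5, hence P_{Hop} = 61.8.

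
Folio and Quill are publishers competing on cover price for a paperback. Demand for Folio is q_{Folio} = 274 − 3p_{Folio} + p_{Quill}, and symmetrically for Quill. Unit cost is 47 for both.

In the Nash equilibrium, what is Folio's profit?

Folio's profit: π = (p_{Folio} − 47)(274 − 3p_{Folio} + p_{Quill}).
∂π/∂p_{Folio} = 415 − 6p_{Folio} + p_{Quill} = 0 ⇒ p_{Folio} = 415/6 + (1/6)p_{Quill}.
Setting p_{Folio} = p_{Quill} in the reaction function: p_{Folio} = 415/6 + (1/6)p_{Folio}, so p_{Folio} = (415/6) / (5/6) = 83.
q_{Folio} = 274 − 3·83 + 83 = 108.
Profit = (83 − 47)·108 = 3888.

3888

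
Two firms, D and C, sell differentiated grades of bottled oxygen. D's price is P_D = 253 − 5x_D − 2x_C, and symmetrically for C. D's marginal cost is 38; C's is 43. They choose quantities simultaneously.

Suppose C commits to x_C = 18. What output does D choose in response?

17.9

Firm D's profit: π = x_D(253 − 5x_D − 2x_C) − 38x_D.
∂π/∂x_D = 215 − 10x_D − 2x_C = 0 ⇒ x_D = 21.5 − 0.2x_C.
At x_C = 18: x_D = 21.5 − 0.2·18 = 17.9.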